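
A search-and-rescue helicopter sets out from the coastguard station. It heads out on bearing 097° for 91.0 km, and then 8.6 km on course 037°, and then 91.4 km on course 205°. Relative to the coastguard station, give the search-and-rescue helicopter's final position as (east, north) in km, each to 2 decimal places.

(56.87, -87.06)

Leg 1 (097°, 91.0 km): east 91.0 sin 97° = 90.32, north 91.0 cos 97° = -11.09
Leg 2 (037°, 8.6 km): east 8.6 sin 37° = 5.18, north 8.6 cos 37° = 6.87
Leg 3 (205°, 91.4 km): east 91.4 sin 205° = -38.63, north 91.4 cos 205° = -82.84
Summing: 56.87 km east, -87.06 km north → (56.87, -87.06).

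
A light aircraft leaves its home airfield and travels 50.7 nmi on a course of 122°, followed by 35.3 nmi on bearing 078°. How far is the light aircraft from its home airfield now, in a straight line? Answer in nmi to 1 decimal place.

Leg 1 (122°, 50.7 nmi): east 50.7 sin 122° = 43.00, north 50.7 cos 122° = -26.87
Leg 2 (078°, 35.3 nmi): east 35.3 sin 78° = 34.53, north 35.3 cos 78° = 7.34
Net: 77.52 east, -19.53 north. Distance = √((77.52)² + (-19.53)²) = 79.946 nmi.

79.9 nmi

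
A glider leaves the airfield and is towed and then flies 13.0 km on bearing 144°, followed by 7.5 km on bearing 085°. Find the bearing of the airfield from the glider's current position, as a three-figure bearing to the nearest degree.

Leg 1 (144°, 13.0 km): east 13.0 sin 144° = 7.64, north 13.0 cos 144° = -10.52
Leg 2 (085°, 7.5 km): east 7.5 sin 85° = 7.47, north 7.5 cos 85° = 0.65
Net displacement: 15.11 east, -9.86 north. Direction back to start is (-15.11, 9.86): bearing = atan2(-15.11, 9.86) mod 360° = 303.13° ≈ 303°.

303°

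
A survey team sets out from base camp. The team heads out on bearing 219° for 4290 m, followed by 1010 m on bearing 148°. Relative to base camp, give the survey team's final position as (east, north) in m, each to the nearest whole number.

(-2165, -4190)

Leg 1 (219°, 4290 m): east 4290 sin 219° = -2699.78, north 4290 cos 219° = -3333.96
Leg 2 (148°, 1010 m): east 1010 sin 148° = 535.22, north 1010 cos 148° = -856.53
Summing: -2164.57 m east, -4190.48 m north → (-2165, -4190).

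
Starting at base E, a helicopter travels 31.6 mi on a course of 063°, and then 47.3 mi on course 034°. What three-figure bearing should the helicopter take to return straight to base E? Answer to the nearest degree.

Leg 1 (063°, 31.6 mi): east 31.6 sin 63° = 28.16, north 31.6 cos 63° = 14.35
Leg 2 (034°, 47.3 mi): east 47.3 sin 34° = 26.45, north 47.3 cos 34° = 39.21
Net displacement: 54.61 east, 53.56 north. Direction back to start is (-54.61, -53.56): bearing = atan2(-54.61, -53.56) mod 360° = 225.55° ≈ 226°.

226°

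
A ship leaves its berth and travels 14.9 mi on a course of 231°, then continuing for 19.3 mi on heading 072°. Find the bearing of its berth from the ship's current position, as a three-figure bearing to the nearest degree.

Leg 1 (231°, 14.9 mi): east 14.9 sin 231° = -11.58, north 14.9 cos 231° = -9.38
Leg 2 (072°, 19.3 mi): east 19.3 sin 72° = 18.36, north 19.3 cos 72° = 5.96
Net displacement: 6.78 east, -3.41 north. Direction back to start is (-6.78, 3.41): bearing = atan2(-6.78, 3.41) mod 360° = 296.73° ≈ 297°.

297°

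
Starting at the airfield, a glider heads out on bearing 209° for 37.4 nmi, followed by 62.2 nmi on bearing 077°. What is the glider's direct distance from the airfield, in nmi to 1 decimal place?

Leg 1 (209°, 37.4 nmi): east 37.4 sin 209° = -18.13, north 37.4 cos 209° = -32.71
Leg 2 (077°, 62.2 nmi): east 62.2 sin 77° = 60.61, north 62.2 cos 77° = 13.99
Net: 42.47 east, -18.72 north. Distance = √((42.47)² + (-18.72)²) = 46.416 nmi.

46.4 nmi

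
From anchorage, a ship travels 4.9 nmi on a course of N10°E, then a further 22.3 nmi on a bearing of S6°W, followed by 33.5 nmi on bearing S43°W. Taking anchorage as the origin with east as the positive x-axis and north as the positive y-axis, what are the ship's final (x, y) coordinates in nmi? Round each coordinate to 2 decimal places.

Leg 1 (N10°E, 4.9 nmi): east 4.9 sin 10° = 0.85, north 4.9 cos 10° = 4.83
Leg 2 (S6°W, 22.3 nmi): east 22.3 sin 186° = -2.33, north 22.3 cos 186° = -22.18
Leg 3 (S43°W, 33.5 nmi): east 33.5 sin 223° = -22.85, north 33.5 cos 223° = -24.50
Summing: -24.33 nmi east, -41.85 nmi north → (-24.33, -41.85).

(-24.33, -41.85)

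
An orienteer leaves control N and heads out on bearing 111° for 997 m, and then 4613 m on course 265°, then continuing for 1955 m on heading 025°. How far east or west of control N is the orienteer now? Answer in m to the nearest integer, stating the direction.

Leg 1 (111°, 997 m): east 997 sin 111° = 930.78, north 997 cos 111° = -357.29
Leg 2 (265°, 4613 m): east 4613 sin 265° = -4595.45, north 4613 cos 265° = -402.05
Leg 3 (025°, 1955 m): east 1955 sin 25° = 826.22, north 1955 cos 25° = 1771.83
Net east component: -2838.45 m.

2838 m west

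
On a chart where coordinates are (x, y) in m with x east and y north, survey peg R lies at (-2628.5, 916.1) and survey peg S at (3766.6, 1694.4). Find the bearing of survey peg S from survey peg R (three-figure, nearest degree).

Δeast = 3766.6 − -2628.5 = 6395.10; Δnorth = 1694.4 − 916.1 = 778.30.
Bearing = atan2(Δeast, Δnorth) mod 360° = 83.06° ≈ 083°.

083°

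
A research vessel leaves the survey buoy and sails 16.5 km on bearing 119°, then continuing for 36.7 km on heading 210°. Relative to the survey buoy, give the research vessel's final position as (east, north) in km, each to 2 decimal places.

Leg 1 (119°, 16.5 km): east 16.5 sin 119° = 14.43, north 16.5 cos 119° = -8.00
Leg 2 (210°, 36.7 km): east 36.7 sin 210° = -18.35, north 36.7 cos 210° = -31.78
Summing: -3.92 km east, -39.78 km north → (-3.92, -39.78).

(-3.92, -39.78)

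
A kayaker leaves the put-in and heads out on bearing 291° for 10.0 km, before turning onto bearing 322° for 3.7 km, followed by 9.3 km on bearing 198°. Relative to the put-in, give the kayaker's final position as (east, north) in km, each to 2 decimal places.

(-14.49, -2.35)

Leg 1 (291°, 10.0 km): east 10.0 sin 291° = -9.34, north 10.0 cos 291° = 3.58
Leg 2 (322°, 3.7 km): east 3.7 sin 322° = -2.28, north 3.7 cos 322° = 2.92
Leg 3 (198°, 9.3 km): east 9.3 sin 198° = -2.87, north 9.3 cos 198° = -8.84
Summing: -14.49 km east, -2.35 km north → (-14.49, -2.35).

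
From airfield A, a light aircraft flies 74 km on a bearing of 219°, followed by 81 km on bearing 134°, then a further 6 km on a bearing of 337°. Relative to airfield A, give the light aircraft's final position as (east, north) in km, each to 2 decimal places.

Leg 1 (219°, 74 km): east 74 sin 219° = -46.57, north 74 cos 219° = -57.51
Leg 2 (134°, 81 km): east 81 sin 134° = 58.27, north 81 cos 134° = -56.27
Leg 3 (337°, 6 km): east 6 sin 337° = -2.34, north 6 cos 337° = 5.52
Summing: 9.35 km east, -108.25 km north → (9.35, -108.25).

(9.35, -108.25)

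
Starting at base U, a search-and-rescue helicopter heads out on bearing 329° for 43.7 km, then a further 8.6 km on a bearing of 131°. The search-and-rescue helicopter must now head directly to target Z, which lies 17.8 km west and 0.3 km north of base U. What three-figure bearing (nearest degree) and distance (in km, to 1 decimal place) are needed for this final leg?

Leg 1 (329°, 43.7 km): east 43.7 sin 329° = -22.51, north 43.7 cos 329° = 37.46
Leg 2 (131°, 8.6 km): east 8.6 sin 131° = 6.49, north 8.6 cos 131° = -5.64
Current position: (-16.02, 31.82). Target: (-17.8, 0.3). Remaining: Δeast = -1.78, Δnorth = -31.52.
Bearing = atan2(-1.78, -31.52) mod 360° = 183.24°; distance = √((-1.78)² + (-31.52)²) = 31.567 km.

183°, 31.6 km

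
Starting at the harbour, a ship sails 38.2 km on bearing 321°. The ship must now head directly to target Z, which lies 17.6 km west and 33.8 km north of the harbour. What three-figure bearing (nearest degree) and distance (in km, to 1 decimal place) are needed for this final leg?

057°, 7.6 km

Leg 1 (321°, 38.2 km): east 38.2 sin 321° = -24.04, north 38.2 cos 321° = 29.69
Current position: (-24.04, 29.69). Target: (-17.6, 33.8). Remaining: Δeast = 6.44, Δnorth = 4.11.
Bearing = atan2(6.44, 4.11) mod 360° = 57.44°; distance = √((6.44)² + (4.11)²) = 7.641 km.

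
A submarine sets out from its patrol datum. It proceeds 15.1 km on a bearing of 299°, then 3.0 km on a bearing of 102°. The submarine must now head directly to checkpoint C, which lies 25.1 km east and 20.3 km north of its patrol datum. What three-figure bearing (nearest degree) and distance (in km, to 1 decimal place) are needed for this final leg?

Leg 1 (299°, 15.1 km): east 15.1 sin 299° = -13.21, north 15.1 cos 299° = 7.32
Leg 2 (102°, 3.0 km): east 3.0 sin 102° = 2.93, north 3.0 cos 102° = -0.62
Current position: (-10.27, 6.70). Target: (25.1, 20.3). Remaining: Δeast = 35.37, Δnorth = 13.60.
Bearing = atan2(35.37, 13.60) mod 360° = 68.96°; distance = √((35.37)² + (13.60)²) = 37.898 km.

069°, 37.9 km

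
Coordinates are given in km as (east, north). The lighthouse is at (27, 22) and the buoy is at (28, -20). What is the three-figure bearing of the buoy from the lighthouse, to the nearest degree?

Δeast = 28 − 27 = 1.00; Δnorth = -20 − 22 = -42.00.
Bearing = atan2(Δeast, Δnorth) mod 360° = 178.64° ≈ 179°.

179°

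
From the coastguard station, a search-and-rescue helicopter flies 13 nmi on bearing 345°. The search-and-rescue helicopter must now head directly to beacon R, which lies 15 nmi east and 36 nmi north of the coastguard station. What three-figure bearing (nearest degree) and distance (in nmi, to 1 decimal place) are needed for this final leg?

038°, 29.8 nmi

Leg 1 (345°, 13 nmi): east 13 sin 345° = -3.36, north 13 cos 345° = 12.56
Current position: (-3.36, 12.56). Target: (15, 36). Remaining: Δeast = 18.36, Δnorth = 23.44.
Bearing = atan2(18.36, 23.44) mod 360° = 38.07°; distance = √((18.36)² + (23.44)²) = 29.780 nmi.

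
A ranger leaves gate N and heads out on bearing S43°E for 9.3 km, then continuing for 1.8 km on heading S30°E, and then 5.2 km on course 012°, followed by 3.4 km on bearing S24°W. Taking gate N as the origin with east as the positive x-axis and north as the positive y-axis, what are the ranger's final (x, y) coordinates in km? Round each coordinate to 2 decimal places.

Leg 1 (S43°E, 9.3 km): east 9.3 sin 137° = 6.34, north 9.3 cos 137° = -6.80
Leg 2 (S30°E, 1.8 km): east 1.8 sin 150° = 0.90, north 1.8 cos 150° = -1.56
Leg 3 (012°, 5.2 km): east 5.2 sin 12° = 1.08, north 5.2 cos 12° = 5.09
Leg 4 (S24°W, 3.4 km): east 3.4 sin 204° = -1.38, north 3.4 cos 204° = -3.11
Summing: 6.94 km east, -6.38 km north → (6.94, -6.38).

(6.94, -6.38)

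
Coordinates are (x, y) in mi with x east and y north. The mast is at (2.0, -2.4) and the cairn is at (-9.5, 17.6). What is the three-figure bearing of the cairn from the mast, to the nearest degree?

Δeast = -9.5 − 2.0 = -11.50; Δnorth = 17.6 − -2.4 = 20.00.
Bearing = atan2(Δeast, Δnorth) mod 360° = 330.10° ≈ 330°.

330°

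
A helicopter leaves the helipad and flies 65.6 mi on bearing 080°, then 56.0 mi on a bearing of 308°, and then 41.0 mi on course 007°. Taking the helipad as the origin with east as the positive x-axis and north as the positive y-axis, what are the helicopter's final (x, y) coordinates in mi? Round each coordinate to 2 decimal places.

(25.47, 86.56)

Leg 1 (080°, 65.6 mi): east 65.6 sin 80° = 64.60, north 65.6 cos 80° = 11.39
Leg 2 (308°, 56.0 mi): east 56.0 sin 308° = -44.13, north 56.0 cos 308° = 34.48
Leg 3 (007°, 41.0 mi): east 41.0 sin 7° = 5.00, north 41.0 cos 7° = 40.69
Summing: 25.47 mi east, 86.56 mi north → (25.47, 86.56).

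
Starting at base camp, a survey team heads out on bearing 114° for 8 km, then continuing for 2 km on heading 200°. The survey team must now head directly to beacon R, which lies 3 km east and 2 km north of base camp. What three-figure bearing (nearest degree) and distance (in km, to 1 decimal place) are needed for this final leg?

Leg 1 (114°, 8 km): east 8 sin 114° = 7.31, north 8 cos 114° = -3.25
Leg 2 (200°, 2 km): east 2 sin 200° = -0.68, north 2 cos 200° = -1.88
Current position: (6.62, -5.13). Target: (3, 2). Remaining: Δeast = -3.62, Δnorth = 7.13.
Bearing = atan2(-3.62, 7.13) mod 360° = 333.07°; distance = √((-3.62)² + (7.13)²) = 8.001 km.

333°, 8.0 km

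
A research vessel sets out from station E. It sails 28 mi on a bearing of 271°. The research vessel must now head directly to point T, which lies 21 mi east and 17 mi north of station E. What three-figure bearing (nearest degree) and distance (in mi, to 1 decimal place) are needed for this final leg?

Leg 1 (271°, 28 mi): east 28 sin 271° = -28.00, north 28 cos 271° = 0.49
Current position: (-28.00, 0.49). Target: (21, 17). Remaining: Δeast = 49.00, Δnorth = 16.51.
Bearing = atan2(49.00, 16.51) mod 360° = 71.38°; distance = √((49.00)² + (16.51)²) = 51.703 mi.

071°, 51.7 mi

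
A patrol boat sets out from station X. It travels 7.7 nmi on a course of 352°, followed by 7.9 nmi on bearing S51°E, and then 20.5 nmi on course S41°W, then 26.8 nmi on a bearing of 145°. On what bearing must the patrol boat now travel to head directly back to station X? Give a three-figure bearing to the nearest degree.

Leg 1 (352°, 7.7 nmi): east 7.7 sin 352° = -1.07, north 7.7 cos 352° = 7.63
Leg 2 (S51°E, 7.9 nmi): east 7.9 sin 129° = 6.14, north 7.9 cos 129° = -4.97
Leg 3 (S41°W, 20.5 nmi): east 20.5 sin 221° = -13.45, north 20.5 cos 221° = -15.47
Leg 4 (145°, 26.8 nmi): east 26.8 sin 145° = 15.37, north 26.8 cos 145° = -21.95
Net displacement: 6.99 east, -34.77 north. Direction back to start is (-6.99, 34.77): bearing = atan2(-6.99, 34.77) mod 360° = 348.63° ≈ 349°.

349°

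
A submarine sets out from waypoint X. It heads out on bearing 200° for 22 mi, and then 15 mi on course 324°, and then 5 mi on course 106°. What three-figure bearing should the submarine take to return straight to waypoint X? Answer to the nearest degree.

Leg 1 (200°, 22 mi): east 22 sin 200° = -7.52, north 22 cos 200° = -20.67
Leg 2 (324°, 15 mi): east 15 sin 324° = -8.82, north 15 cos 324° = 12.14
Leg 3 (106°, 5 mi): east 5 sin 106° = 4.81, north 5 cos 106° = -1.38
Net displacement: -11.53 east, -9.92 north. Direction back to start is (11.53, 9.92): bearing = atan2(11.53, 9.92) mod 360° = 49.32° ≈ 049°.

049°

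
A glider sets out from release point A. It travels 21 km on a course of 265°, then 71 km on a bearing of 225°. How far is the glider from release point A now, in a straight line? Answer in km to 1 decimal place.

88.1 km

Leg 1 (265°, 21 km): east 21 sin 265° = -20.92, north 21 cos 265° = -1.83
Leg 2 (225°, 71 km): east 71 sin 225° = -50.20, north 71 cos 225° = -50.20
Net: -71.12 east, -52.03 north. Distance = √((-71.12)² + (-52.03)²) = 88.127 km.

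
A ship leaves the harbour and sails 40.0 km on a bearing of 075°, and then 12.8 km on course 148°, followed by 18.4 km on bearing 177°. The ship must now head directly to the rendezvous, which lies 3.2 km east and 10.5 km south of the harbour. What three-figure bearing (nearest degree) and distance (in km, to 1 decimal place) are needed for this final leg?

Leg 1 (075°, 40.0 km): east 40.0 sin 75° = 38.64, north 40.0 cos 75° = 10.35
Leg 2 (148°, 12.8 km): east 12.8 sin 148° = 6.78, north 12.8 cos 148° = -10.86
Leg 3 (177°, 18.4 km): east 18.4 sin 177° = 0.96, north 18.4 cos 177° = -18.37
Current position: (46.38, -18.88). Target: (3.2, -10.5). Remaining: Δeast = -43.18, Δnorth = 8.38.
Bearing = atan2(-43.18, 8.38) mod 360° = 280.98°; distance = √((-43.18)² + (8.38)²) = 43.988 km.

281°, 44.0 km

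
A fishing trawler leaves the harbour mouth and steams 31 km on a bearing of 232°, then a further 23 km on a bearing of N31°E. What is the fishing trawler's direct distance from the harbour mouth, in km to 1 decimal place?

Leg 1 (232°, 31 km): east 31 sin 232° = -24.43, north 31 cos 232° = -19.09
Leg 2 (N31°E, 23 km): east 23 sin 31° = 11.85, north 23 cos 31° = 19.71
Net: -12.58 east, 0.63 north. Distance = √((-12.58)² + (0.63)²) = 12.598 km.

12.6 km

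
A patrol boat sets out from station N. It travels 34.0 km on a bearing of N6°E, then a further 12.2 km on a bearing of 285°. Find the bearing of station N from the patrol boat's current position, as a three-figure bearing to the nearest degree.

167°

Leg 1 (N6°E, 34.0 km): east 34.0 sin 6° = 3.55, north 34.0 cos 6° = 33.81
Leg 2 (285°, 12.2 km): east 12.2 sin 285° = -11.78, north 12.2 cos 285° = 3.16
Net displacement: -8.23 east, 36.97 north. Direction back to start is (8.23, -36.97): bearing = atan2(8.23, -36.97) mod 360° = 167.45° ≈ 167°.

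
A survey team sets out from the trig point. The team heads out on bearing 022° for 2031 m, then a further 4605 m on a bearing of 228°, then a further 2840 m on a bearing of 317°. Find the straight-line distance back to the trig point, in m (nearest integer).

Leg 1 (022°, 2031 m): east 2031 sin 22° = 760.83, north 2031 cos 22° = 1883.11
Leg 2 (228°, 4605 m): east 4605 sin 228° = -3422.18, north 4605 cos 228° = -3081.35
Leg 3 (317°, 2840 m): east 2840 sin 317° = -1936.88, north 2840 cos 317° = 2077.04
Net: -4598.23 east, 878.81 north. Distance = √((-4598.23)² + (878.81)²) = 4681.457 m.

4681 m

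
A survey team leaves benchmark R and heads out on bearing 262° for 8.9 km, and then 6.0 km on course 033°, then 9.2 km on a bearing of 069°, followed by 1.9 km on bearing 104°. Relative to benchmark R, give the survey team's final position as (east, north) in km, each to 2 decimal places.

(4.89, 6.63)

Leg 1 (262°, 8.9 km): east 8.9 sin 262° = -8.81, north 8.9 cos 262° = -1.24
Leg 2 (033°, 6.0 km): east 6.0 sin 33° = 3.27, north 6.0 cos 33° = 5.03
Leg 3 (069°, 9.2 km): east 9.2 sin 69° = 8.59, north 9.2 cos 69° = 3.30
Leg 4 (104°, 1.9 km): east 1.9 sin 104° = 1.84, north 1.9 cos 104° = -0.46
Summing: 4.89 km east, 6.63 km north → (4.89, 6.63).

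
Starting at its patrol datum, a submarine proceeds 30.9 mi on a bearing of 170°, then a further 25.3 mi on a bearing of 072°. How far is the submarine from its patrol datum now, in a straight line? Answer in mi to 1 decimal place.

37.1 mi

Leg 1 (170°, 30.9 mi): east 30.9 sin 170° = 5.37, north 30.9 cos 170° = -30.43
Leg 2 (072°, 25.3 mi): east 25.3 sin 72° = 24.06, north 25.3 cos 72° = 7.82
Net: 29.43 east, -22.61 north. Distance = √((29.43)² + (-22.61)²) = 37.112 mi.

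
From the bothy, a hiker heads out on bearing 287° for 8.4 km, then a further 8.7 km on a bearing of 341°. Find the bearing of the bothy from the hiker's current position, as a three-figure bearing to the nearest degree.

Leg 1 (287°, 8.4 km): east 8.4 sin 287° = -8.03, north 8.4 cos 287° = 2.46
Leg 2 (341°, 8.7 km): east 8.7 sin 341° = -2.83, north 8.7 cos 341° = 8.23
Net displacement: -10.87 east, 10.68 north. Direction back to start is (10.87, -10.68): bearing = atan2(10.87, -10.68) mod 360° = 134.51° ≈ 135°.

135°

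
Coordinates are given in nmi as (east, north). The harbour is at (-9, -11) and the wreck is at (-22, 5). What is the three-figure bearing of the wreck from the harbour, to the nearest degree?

Δeast = -22 − -9 = -13.00; Δnorth = 5 − -11 = 16.00.
Bearing = atan2(Δeast, Δnorth) mod 360° = 320.91° ≈ 321°.

321°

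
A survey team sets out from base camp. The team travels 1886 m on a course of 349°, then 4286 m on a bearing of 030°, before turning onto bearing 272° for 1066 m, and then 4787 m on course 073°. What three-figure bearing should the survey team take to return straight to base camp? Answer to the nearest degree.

Leg 1 (349°, 1886 m): east 1886 sin 349° = -359.87, north 1886 cos 349° = 1851.35
Leg 2 (030°, 4286 m): east 4286 sin 30° = 2143.00, north 4286 cos 30° = 3711.78
Leg 3 (272°, 1066 m): east 1066 sin 272° = -1065.35, north 1066 cos 272° = 37.20
Leg 4 (073°, 4787 m): east 4787 sin 73° = 4577.83, north 4787 cos 73° = 1399.58
Net displacement: 5295.61 east, 6999.92 north. Direction back to start is (-5295.61, -6999.92): bearing = atan2(-5295.61, -6999.92) mod 360° = 217.11° ≈ 217°.

217°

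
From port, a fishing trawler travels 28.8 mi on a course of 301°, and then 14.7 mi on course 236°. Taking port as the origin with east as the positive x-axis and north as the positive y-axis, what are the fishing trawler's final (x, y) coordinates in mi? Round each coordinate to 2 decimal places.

Leg 1 (301°, 28.8 mi): east 28.8 sin 301° = -24.69, north 28.8 cos 301° = 14.83
Leg 2 (236°, 14.7 mi): east 14.7 sin 236° = -12.19, north 14.7 cos 236° = -8.22
Summing: -36.87 mi east, 6.61 mi north → (-36.87, 6.61).

(-36.87, 6.61)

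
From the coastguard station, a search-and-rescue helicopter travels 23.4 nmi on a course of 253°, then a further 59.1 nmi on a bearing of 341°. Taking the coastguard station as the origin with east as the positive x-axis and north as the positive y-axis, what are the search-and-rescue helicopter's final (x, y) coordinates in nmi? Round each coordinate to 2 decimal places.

(-41.62, 49.04)

Leg 1 (253°, 23.4 nmi): east 23.4 sin 253° = -22.38, north 23.4 cos 253° = -6.84
Leg 2 (341°, 59.1 nmi): east 59.1 sin 341° = -19.24, north 59.1 cos 341° = 55.88
Summing: -41.62 nmi east, 49.04 nmi north → (-41.62, 49.04).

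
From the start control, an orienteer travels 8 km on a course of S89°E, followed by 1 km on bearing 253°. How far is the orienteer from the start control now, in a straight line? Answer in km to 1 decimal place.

7.1 km

Leg 1 (S89°E, 8 km): east 8 sin 91° = 8.00, north 8 cos 91° = -0.14
Leg 2 (253°, 1 km): east 1 sin 253° = -0.96, north 1 cos 253° = -0.29
Net: 7.04 east, -0.43 north. Distance = √((7.04)² + (-0.43)²) = 7.056 km.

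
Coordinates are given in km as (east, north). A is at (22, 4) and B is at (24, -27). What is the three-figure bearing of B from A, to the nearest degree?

176°

Δeast = 24 − 22 = 2.00; Δnorth = -27 − 4 = -31.00.
Bearing = atan2(Δeast, Δnorth) mod 360° = 176.31° ≈ 176°.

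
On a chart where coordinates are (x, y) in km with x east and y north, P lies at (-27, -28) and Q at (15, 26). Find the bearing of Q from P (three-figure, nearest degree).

Δeast = 15 − -27 = 42.00; Δnorth = 26 − -28 = 54.00.
Bearing = atan2(Δeast, Δnorth) mod 360° = 37.87° ≈ 038°.

038°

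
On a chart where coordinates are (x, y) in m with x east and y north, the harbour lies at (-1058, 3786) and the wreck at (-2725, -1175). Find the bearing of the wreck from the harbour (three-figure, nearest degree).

199°

Δeast = -2725 − -1058 = -1667.00; Δnorth = -1175 − 3786 = -4961.00.
Bearing = atan2(Δeast, Δnorth) mod 360° = 198.57° ≈ 199°.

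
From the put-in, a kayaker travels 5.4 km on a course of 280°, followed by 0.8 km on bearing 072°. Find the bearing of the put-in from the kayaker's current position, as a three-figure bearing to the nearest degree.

Leg 1 (280°, 5.4 km): east 5.4 sin 280° = -5.32, north 5.4 cos 280° = 0.94
Leg 2 (072°, 0.8 km): east 0.8 sin 72° = 0.76, north 0.8 cos 72° = 0.25
Net displacement: -4.56 east, 1.18 north. Direction back to start is (4.56, -1.18): bearing = atan2(4.56, -1.18) mod 360° = 104.57° ≈ 105°.

105°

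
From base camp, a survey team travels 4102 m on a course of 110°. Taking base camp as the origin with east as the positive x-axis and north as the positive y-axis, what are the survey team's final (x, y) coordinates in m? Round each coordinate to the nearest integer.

(3855, -1403)

Leg 1 (110°, 4102 m): east 4102 sin 110° = 3854.62, north 4102 cos 110° = -1402.97
Summing: 3854.62 m east, -1402.97 m north → (3855, -1403).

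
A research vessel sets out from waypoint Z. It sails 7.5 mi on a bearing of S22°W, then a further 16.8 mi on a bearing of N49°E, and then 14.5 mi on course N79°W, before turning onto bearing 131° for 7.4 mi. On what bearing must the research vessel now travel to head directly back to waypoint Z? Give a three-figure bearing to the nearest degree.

Leg 1 (S22°W, 7.5 mi): east 7.5 sin 202° = -2.81, north 7.5 cos 202° = -6.95
Leg 2 (N49°E, 16.8 mi): east 16.8 sin 49° = 12.68, north 16.8 cos 49° = 11.02
Leg 3 (N79°W, 14.5 mi): east 14.5 sin 281° = -14.23, north 14.5 cos 281° = 2.77
Leg 4 (131°, 7.4 mi): east 7.4 sin 131° = 5.58, north 7.4 cos 131° = -4.85
Net displacement: 1.22 east, 1.98 north. Direction back to start is (-1.22, -1.98): bearing = atan2(-1.22, -1.98) mod 360° = 211.66° ≈ 212°.

212°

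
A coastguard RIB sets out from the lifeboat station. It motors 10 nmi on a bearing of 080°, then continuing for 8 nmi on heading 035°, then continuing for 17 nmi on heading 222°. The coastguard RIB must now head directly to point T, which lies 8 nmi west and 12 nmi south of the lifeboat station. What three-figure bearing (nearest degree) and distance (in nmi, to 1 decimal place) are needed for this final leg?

235°, 13.5 nmi

Leg 1 (080°, 10 nmi): east 10 sin 80° = 9.85, north 10 cos 80° = 1.74
Leg 2 (035°, 8 nmi): east 8 sin 35° = 4.59, north 8 cos 35° = 6.55
Leg 3 (222°, 17 nmi): east 17 sin 222° = -11.38, north 17 cos 222° = -12.63
Current position: (3.06, -4.34). Target: (-8, -12). Remaining: Δeast = -11.06, Δnorth = -7.66.
Bearing = atan2(-11.06, -7.66) mod 360° = 235.31°; distance = √((-11.06)² + (-7.66)²) = 13.453 nmi.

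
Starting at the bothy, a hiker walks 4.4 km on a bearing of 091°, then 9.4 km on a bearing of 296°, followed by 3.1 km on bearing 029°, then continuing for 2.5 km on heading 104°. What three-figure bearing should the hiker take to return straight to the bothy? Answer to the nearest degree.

179°

Leg 1 (091°, 4.4 km): east 4.4 sin 91° = 4.40, north 4.4 cos 91° = -0.08
Leg 2 (296°, 9.4 km): east 9.4 sin 296° = -8.45, north 9.4 cos 296° = 4.12
Leg 3 (029°, 3.1 km): east 3.1 sin 29° = 1.50, north 3.1 cos 29° = 2.71
Leg 4 (104°, 2.5 km): east 2.5 sin 104° = 2.43, north 2.5 cos 104° = -0.60
Net displacement: -0.12 east, 6.15 north. Direction back to start is (0.12, -6.15): bearing = atan2(0.12, -6.15) mod 360° = 178.88° ≈ 179°.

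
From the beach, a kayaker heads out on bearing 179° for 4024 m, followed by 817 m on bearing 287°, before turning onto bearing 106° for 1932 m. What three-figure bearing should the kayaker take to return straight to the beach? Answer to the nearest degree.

Leg 1 (179°, 4024 m): east 4024 sin 179° = 70.23, north 4024 cos 179° = -4023.39
Leg 2 (287°, 817 m): east 817 sin 287° = -781.30, north 817 cos 287° = 238.87
Leg 3 (106°, 1932 m): east 1932 sin 106° = 1857.16, north 1932 cos 106° = -532.53
Net displacement: 1146.09 east, -4317.05 north. Direction back to start is (-1146.09, 4317.05): bearing = atan2(-1146.09, 4317.05) mod 360° = 345.13° ≈ 345°.

345°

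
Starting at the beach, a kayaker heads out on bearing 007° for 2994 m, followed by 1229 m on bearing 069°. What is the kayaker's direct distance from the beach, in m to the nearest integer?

Leg 1 (007°, 2994 m): east 2994 sin 7° = 364.88, north 2994 cos 7° = 2971.68
Leg 2 (069°, 1229 m): east 1229 sin 69° = 1147.37, north 1229 cos 69° = 440.43
Net: 1512.25 east, 3412.12 north. Distance = √((1512.25)² + (3412.12)²) = 3732.216 m.

3732 m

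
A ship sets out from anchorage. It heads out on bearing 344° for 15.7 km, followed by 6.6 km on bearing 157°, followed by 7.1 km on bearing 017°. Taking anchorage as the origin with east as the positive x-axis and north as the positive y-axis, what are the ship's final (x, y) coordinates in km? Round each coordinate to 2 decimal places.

Leg 1 (344°, 15.7 km): east 15.7 sin 344° = -4.33, north 15.7 cos 344° = 15.09
Leg 2 (157°, 6.6 km): east 6.6 sin 157° = 2.58, north 6.6 cos 157° = -6.08
Leg 3 (017°, 7.1 km): east 7.1 sin 17° = 2.08, north 7.1 cos 17° = 6.79
Summing: 0.33 km east, 15.81 km north → (0.33, 15.81).

(0.33, 15.81)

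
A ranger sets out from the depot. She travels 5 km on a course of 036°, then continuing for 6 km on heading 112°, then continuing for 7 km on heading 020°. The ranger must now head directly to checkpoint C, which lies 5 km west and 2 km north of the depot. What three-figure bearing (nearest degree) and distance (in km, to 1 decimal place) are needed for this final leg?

Leg 1 (036°, 5 km): east 5 sin 36° = 2.94, north 5 cos 36° = 4.05
Leg 2 (112°, 6 km): east 6 sin 112° = 5.56, north 6 cos 112° = -2.25
Leg 3 (020°, 7 km): east 7 sin 20° = 2.39, north 7 cos 20° = 6.58
Current position: (10.90, 8.38). Target: (-5, 2). Remaining: Δeast = -15.90, Δnorth = -6.38.
Bearing = atan2(-15.90, -6.38) mod 360° = 248.15°; distance = √((-15.90)² + (-6.38)²) = 17.127 km.

248°, 17.1 km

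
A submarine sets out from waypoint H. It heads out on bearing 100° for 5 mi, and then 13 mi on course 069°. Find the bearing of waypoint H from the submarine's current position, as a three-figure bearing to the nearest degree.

257°

Leg 1 (100°, 5 mi): east 5 sin 100° = 4.92, north 5 cos 100° = -0.87
Leg 2 (069°, 13 mi): east 13 sin 69° = 12.14, north 13 cos 69° = 4.66
Net displacement: 17.06 east, 3.79 north. Direction back to start is (-17.06, -3.79): bearing = atan2(-17.06, -3.79) mod 360° = 257.47° ≈ 257°.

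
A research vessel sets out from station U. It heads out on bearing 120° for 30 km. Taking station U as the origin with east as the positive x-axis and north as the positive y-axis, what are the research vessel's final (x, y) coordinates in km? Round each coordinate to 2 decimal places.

Leg 1 (120°, 30 km): east 30 sin 120° = 25.98, north 30 cos 120° = -15.00
Summing: 25.98 km east, -15.00 km north → (25.98, -15.00).

(25.98, -15.00)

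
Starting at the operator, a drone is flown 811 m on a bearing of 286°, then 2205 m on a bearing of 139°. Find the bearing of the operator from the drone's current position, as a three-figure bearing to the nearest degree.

Leg 1 (286°, 811 m): east 811 sin 286° = -779.58, north 811 cos 286° = 223.54
Leg 2 (139°, 2205 m): east 2205 sin 139° = 1446.61, north 2205 cos 139° = -1664.13
Net displacement: 667.03 east, -1440.59 north. Direction back to start is (-667.03, 1440.59): bearing = atan2(-667.03, 1440.59) mod 360° = 335.15° ≈ 335°.

335°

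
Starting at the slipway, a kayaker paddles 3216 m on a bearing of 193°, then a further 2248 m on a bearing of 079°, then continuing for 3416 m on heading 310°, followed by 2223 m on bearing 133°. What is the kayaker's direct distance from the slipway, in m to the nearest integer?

Leg 1 (193°, 3216 m): east 3216 sin 193° = -723.44, north 3216 cos 193° = -3133.57
Leg 2 (079°, 2248 m): east 2248 sin 79° = 2206.70, north 2248 cos 79° = 428.94
Leg 3 (310°, 3416 m): east 3416 sin 310° = -2616.81, north 3416 cos 310° = 2195.76
Leg 4 (133°, 2223 m): east 2223 sin 133° = 1625.80, north 2223 cos 133° = -1516.08
Net: 492.25 east, -2024.96 north. Distance = √((492.25)² + (-2024.96)²) = 2083.927 m.

2084 m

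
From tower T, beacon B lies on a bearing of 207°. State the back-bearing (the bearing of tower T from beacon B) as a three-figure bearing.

027°

Back-bearing = 207° − 180° = 027°.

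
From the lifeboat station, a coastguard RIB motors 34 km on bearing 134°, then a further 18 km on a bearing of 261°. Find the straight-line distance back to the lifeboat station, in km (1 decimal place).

27.3 km

Leg 1 (134°, 34 km): east 34 sin 134° = 24.46, north 34 cos 134° = -23.62
Leg 2 (261°, 18 km): east 18 sin 261° = -17.78, north 18 cos 261° = -2.82
Net: 6.68 east, -26.43 north. Distance = √((6.68)² + (-26.43)²) = 27.265 km.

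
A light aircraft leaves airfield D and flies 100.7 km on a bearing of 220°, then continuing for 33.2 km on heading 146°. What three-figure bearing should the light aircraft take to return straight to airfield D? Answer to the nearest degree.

Leg 1 (220°, 100.7 km): east 100.7 sin 220° = -64.73, north 100.7 cos 220° = -77.14
Leg 2 (146°, 33.2 km): east 33.2 sin 146° = 18.57, north 33.2 cos 146° = -27.52
Net displacement: -46.16 east, -104.66 north. Direction back to start is (46.16, 104.66): bearing = atan2(46.16, 104.66) mod 360° = 23.80° ≈ 024°.

024°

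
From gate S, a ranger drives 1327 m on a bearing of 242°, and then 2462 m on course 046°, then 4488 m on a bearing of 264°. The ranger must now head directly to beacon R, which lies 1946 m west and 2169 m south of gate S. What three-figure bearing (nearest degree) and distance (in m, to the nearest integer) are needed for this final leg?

145°, 3383 m

Leg 1 (242°, 1327 m): east 1327 sin 242° = -1171.67, north 1327 cos 242° = -622.99
Leg 2 (046°, 2462 m): east 2462 sin 46° = 1771.01, north 2462 cos 46° = 1710.25
Leg 3 (264°, 4488 m): east 4488 sin 264° = -4463.41, north 4488 cos 264° = -469.12
Current position: (-3864.07, 618.14). Target: (-1946, -2169). Remaining: Δeast = 1918.07, Δnorth = -2787.14.
Bearing = atan2(1918.07, -2787.14) mod 360° = 145.46°; distance = √((1918.07)² + (-2787.14)²) = 3383.360 m.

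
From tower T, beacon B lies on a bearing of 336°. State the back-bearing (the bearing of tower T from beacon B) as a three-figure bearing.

156°

Back-bearing = 336° − 180° = 156°.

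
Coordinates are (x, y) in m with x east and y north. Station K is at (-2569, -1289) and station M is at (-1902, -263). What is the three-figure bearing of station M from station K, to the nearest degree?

Δeast = -1902 − -2569 = 667.00; Δnorth = -263 − -1289 = 1026.00.
Bearing = atan2(Δeast, Δnorth) mod 360° = 33.03° ≈ 033°.

033°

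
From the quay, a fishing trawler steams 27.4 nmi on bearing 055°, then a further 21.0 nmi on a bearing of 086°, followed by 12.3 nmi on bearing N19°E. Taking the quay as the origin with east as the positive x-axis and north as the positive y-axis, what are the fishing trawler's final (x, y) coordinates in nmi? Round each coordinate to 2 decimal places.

(47.40, 28.81)

Leg 1 (055°, 27.4 nmi): east 27.4 sin 55° = 22.44, north 27.4 cos 55° = 15.72
Leg 2 (086°, 21.0 nmi): east 21.0 sin 86° = 20.95, north 21.0 cos 86° = 1.46
Leg 3 (N19°E, 12.3 nmi): east 12.3 sin 19° = 4.00, north 12.3 cos 19° = 11.63
Summing: 47.40 nmi east, 28.81 nmi north → (47.40, 28.81).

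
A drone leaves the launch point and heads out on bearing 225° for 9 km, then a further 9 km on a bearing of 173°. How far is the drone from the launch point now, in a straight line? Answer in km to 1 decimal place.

Leg 1 (225°, 9 km): east 9 sin 225° = -6.36, north 9 cos 225° = -6.36
Leg 2 (173°, 9 km): east 9 sin 173° = 1.10, north 9 cos 173° = -8.93
Net: -5.27 east, -15.30 north. Distance = √((-5.27)² + (-15.30)²) = 16.178 km.

16.2 km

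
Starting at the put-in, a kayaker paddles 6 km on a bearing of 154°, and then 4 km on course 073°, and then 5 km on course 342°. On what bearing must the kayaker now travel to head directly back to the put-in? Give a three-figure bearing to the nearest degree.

264°

Leg 1 (154°, 6 km): east 6 sin 154° = 2.63, north 6 cos 154° = -5.39
Leg 2 (073°, 4 km): east 4 sin 73° = 3.83, north 4 cos 73° = 1.17
Leg 3 (342°, 5 km): east 5 sin 342° = -1.55, north 5 cos 342° = 4.76
Net displacement: 4.91 east, 0.53 north. Direction back to start is (-4.91, -0.53): bearing = atan2(-4.91, -0.53) mod 360° = 263.82° ≈ 264°.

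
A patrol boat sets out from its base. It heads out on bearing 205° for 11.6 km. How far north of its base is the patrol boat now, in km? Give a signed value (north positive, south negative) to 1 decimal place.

Leg 1 (205°, 11.6 km): east 11.6 sin 205° = -4.90, north 11.6 cos 205° = -10.51
Net north component: -10.51 km.

-10.5 km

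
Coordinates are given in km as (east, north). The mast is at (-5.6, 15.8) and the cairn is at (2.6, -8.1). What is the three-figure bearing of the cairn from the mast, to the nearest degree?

161°

Δeast = 2.6 − -5.6 = 8.20; Δnorth = -8.1 − 15.8 = -23.90.
Bearing = atan2(Δeast, Δnorth) mod 360° = 161.06° ≈ 161°.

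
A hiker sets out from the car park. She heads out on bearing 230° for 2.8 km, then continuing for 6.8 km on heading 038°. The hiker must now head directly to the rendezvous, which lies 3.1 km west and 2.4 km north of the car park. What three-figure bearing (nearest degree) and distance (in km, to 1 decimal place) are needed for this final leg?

257°, 5.3 km

Leg 1 (230°, 2.8 km): east 2.8 sin 230° = -2.14, north 2.8 cos 230° = -1.80
Leg 2 (038°, 6.8 km): east 6.8 sin 38° = 4.19, north 6.8 cos 38° = 5.36
Current position: (2.04, 3.56). Target: (-3.1, 2.4). Remaining: Δeast = -5.14, Δnorth = -1.16.
Bearing = atan2(-5.14, -1.16) mod 360° = 257.30°; distance = √((-5.14)² + (-1.16)²) = 5.271 km.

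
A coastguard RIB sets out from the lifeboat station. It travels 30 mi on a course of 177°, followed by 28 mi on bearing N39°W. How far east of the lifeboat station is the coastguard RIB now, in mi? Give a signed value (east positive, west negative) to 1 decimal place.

-16.1 mi

Leg 1 (177°, 30 mi): east 30 sin 177° = 1.57, north 30 cos 177° = -29.96
Leg 2 (N39°W, 28 mi): east 28 sin 321° = -17.62, north 28 cos 321° = 21.76
Net east component: -16.05 mi.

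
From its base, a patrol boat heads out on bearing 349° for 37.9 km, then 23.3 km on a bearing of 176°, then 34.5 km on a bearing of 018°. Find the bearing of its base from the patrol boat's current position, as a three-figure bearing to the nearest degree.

Leg 1 (349°, 37.9 km): east 37.9 sin 349° = -7.23, north 37.9 cos 349° = 37.20
Leg 2 (176°, 23.3 km): east 23.3 sin 176° = 1.63, north 23.3 cos 176° = -23.24
Leg 3 (018°, 34.5 km): east 34.5 sin 18° = 10.66, north 34.5 cos 18° = 32.81
Net displacement: 5.05 east, 46.77 north. Direction back to start is (-5.05, -46.77): bearing = atan2(-5.05, -46.77) mod 360° = 186.17° ≈ 186°.

186°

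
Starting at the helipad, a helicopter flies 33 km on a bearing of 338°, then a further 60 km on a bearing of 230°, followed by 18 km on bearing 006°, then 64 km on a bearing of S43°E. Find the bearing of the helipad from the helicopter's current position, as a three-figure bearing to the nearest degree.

019°

Leg 1 (338°, 33 km): east 33 sin 338° = -12.36, north 33 cos 338° = 30.60
Leg 2 (230°, 60 km): east 60 sin 230° = -45.96, north 60 cos 230° = -38.57
Leg 3 (006°, 18 km): east 18 sin 6° = 1.88, north 18 cos 6° = 17.90
Leg 4 (S43°E, 64 km): east 64 sin 137° = 43.65, north 64 cos 137° = -46.81
Net displacement: -12.80 east, -36.88 north. Direction back to start is (12.80, 36.88): bearing = atan2(12.80, 36.88) mod 360° = 19.14° ≈ 019°.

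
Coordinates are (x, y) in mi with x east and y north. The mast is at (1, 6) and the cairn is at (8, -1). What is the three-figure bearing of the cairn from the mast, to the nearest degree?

135°

Δeast = 8 − 1 = 7.00; Δnorth = -1 − 6 = -7.00.
Bearing = atan2(Δeast, Δnorth) mod 360° = 135.00° ≈ 135°.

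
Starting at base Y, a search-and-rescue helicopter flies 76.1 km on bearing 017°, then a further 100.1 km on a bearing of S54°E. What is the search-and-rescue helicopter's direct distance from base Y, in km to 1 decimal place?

Leg 1 (017°, 76.1 km): east 76.1 sin 17° = 22.25, north 76.1 cos 17° = 72.77
Leg 2 (S54°E, 100.1 km): east 100.1 sin 126° = 80.98, north 100.1 cos 126° = -58.84
Net: 103.23 east, 13.94 north. Distance = √((103.23)² + (13.94)²) = 104.169 km.

104.2 km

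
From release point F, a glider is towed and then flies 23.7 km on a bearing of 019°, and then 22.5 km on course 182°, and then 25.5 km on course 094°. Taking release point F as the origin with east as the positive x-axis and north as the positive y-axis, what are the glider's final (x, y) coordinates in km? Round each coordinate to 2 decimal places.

Leg 1 (019°, 23.7 km): east 23.7 sin 19° = 7.72, north 23.7 cos 19° = 22.41
Leg 2 (182°, 22.5 km): east 22.5 sin 182° = -0.79, north 22.5 cos 182° = -22.49
Leg 3 (094°, 25.5 km): east 25.5 sin 94° = 25.44, north 25.5 cos 94° = -1.78
Summing: 32.37 km east, -1.86 km north → (32.37, -1.86).

(32.37, -1.86)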